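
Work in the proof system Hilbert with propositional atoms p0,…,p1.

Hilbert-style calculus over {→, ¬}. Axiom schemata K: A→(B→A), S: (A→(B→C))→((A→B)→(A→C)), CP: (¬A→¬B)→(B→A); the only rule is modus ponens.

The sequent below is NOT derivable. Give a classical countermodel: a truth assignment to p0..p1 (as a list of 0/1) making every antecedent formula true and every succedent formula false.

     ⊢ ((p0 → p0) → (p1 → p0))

Truth-table refutation:
  v=00: Γ:[] Δ:[((p0 → p0) → (p1 → p0))=T] refutes=False
  v=01: Γ:[] Δ:[((p0 → p0) → (p1 → p0))=F] refutes=True  ← countermodel

Result: [0, 1]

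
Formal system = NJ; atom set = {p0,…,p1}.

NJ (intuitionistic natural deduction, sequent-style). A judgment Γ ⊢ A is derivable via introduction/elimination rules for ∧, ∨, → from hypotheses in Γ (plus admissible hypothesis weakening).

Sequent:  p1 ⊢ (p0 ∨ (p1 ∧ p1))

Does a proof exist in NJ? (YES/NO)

Derivation (root first):
[∨I₂] p1 ⊢ (p0 ∨ (p1 ∧ p1))
  [∧I] p1 ⊢ (p1 ∧ p1)
    [Ax] p1 ⊢ p1
    [Ax] p1 ⊢ p1

Result: YES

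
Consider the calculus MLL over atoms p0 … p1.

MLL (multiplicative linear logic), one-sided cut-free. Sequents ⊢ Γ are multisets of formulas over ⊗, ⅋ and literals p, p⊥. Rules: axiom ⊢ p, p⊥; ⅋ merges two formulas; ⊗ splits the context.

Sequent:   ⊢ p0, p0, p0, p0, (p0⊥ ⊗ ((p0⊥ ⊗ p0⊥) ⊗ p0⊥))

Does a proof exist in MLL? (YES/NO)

Proof tree:
[⊗]  ⊢ p0, p0, p0, p0, (p0⊥ ⊗ ((p0⊥ ⊗ p0⊥) ⊗ p0⊥))
  [Ax]  ⊢ p0, p0⊥
  [⊗]  ⊢ p0, p0, p0, ((p0⊥ ⊗ p0⊥) ⊗ p0⊥)
    [⊗]  ⊢ p0, p0, (p0⊥ ⊗ p0⊥)
      [Ax]  ⊢ p0, p0⊥
      [Ax]  ⊢ p0, p0⊥
    [Ax]  ⊢ p0, p0⊥

Result: YES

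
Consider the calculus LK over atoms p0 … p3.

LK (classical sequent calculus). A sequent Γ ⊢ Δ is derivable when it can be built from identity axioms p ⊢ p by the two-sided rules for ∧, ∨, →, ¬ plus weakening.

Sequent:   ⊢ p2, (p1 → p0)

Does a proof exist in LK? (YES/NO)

Search for a countermodel by truth-table:
  v=0000: Γ:[] Δ:[p2=F, (p1 → p0)=T] refutes=False
  v=0001: Γ:[] Δ:[p2=F, (p1 → p0)=T] refutes=False
  v=0010: Γ:[] Δ:[p2=T, (p1 → p0)=T] refutes=False
  v=0011: Γ:[] Δ:[p2=T, (p1 → p0)=T] refutes=False
  v=0100: Γ:[] Δ:[p2=F, (p1 → p0)=F] refutes=True  ← countermodel

Result: NO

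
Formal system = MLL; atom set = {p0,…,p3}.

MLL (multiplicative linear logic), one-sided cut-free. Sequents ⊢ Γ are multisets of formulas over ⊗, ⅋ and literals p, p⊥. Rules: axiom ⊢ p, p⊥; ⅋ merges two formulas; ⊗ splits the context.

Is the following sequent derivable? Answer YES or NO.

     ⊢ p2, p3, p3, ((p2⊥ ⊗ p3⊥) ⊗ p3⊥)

Proof tree:
[⊗]  ⊢ p2, p3, p3, ((p2⊥ ⊗ p3⊥) ⊗ p3⊥)
  [⊗]  ⊢ p2, p3, (p2⊥ ⊗ p3⊥)
    [Ax]  ⊢ p2, p2⊥
    [Ax]  ⊢ p3, p3⊥
  [Ax]  ⊢ p3, p3⊥

Result: YES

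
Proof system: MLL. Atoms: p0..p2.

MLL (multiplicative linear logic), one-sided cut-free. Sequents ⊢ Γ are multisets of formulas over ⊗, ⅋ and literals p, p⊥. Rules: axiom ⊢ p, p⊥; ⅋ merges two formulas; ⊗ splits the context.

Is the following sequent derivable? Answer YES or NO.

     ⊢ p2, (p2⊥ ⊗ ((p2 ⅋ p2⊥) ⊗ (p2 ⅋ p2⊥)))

Derivation (root first):
[⊗]  ⊢ p2, (p2⊥ ⊗ ((p2 ⅋ p2⊥) ⊗ (p2 ⅋ p2⊥)))
  [Ax]  ⊢ p2, p2⊥
  [⊗]  ⊢ ((p2 ⅋ p2⊥) ⊗ (p2 ⅋ p2⊥))
    [⅋]  ⊢ (p2 ⅋ p2⊥)
      [Ax]  ⊢ p2, p2⊥
    [⅋]  ⊢ (p2 ⅋ p2⊥)
      [Ax]  ⊢ p2, p2⊥

Result: YES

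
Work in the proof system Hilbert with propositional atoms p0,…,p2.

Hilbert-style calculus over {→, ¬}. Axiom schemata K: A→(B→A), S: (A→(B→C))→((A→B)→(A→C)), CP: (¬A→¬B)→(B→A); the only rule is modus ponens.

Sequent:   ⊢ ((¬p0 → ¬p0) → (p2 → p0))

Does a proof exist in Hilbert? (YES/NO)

Truth-table refutation:
  v=000: Γ:[] Δ:[((¬p0 → ¬p0) → (p2 → p0))=T] refutes=False
  v=001: Γ:[] Δ:[((¬p0 → ¬p0) → (p2 → p0))=F] refutes=True  ← countermodel

Result: NO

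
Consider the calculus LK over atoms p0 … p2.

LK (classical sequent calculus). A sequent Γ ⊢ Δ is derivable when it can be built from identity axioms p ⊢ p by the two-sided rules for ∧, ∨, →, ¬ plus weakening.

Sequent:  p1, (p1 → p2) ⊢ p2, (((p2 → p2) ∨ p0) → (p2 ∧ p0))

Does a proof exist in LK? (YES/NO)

Derivation (root first):
[→L] p1, (p1 → p2) ⊢ p2, (((p2 → p2) ∨ p0) → (p2 ∧ p0))
  [Ax] p1 ⊢ p1
  [→R] p2 ⊢ p2, (((p2 → p2) ∨ p0) → (p2 ∧ p0))
    [∨L] p2, ((p2 → p2) ∨ p0) ⊢ (p2 ∧ p0), p2
      [→L] p2, (p2 → p2) ⊢ p2
        [Ax] p2 ⊢ p2
        [Ax] p2 ⊢ p2
      [∧R] p2, p0 ⊢ (p2 ∧ p0)
        [Ax] p2 ⊢ p2
        [Ax] p0 ⊢ p0

Result: YES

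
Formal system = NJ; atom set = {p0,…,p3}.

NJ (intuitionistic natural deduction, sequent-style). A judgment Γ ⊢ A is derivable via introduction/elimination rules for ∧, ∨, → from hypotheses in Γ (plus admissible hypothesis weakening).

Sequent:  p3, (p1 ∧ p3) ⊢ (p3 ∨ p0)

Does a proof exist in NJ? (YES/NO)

Derivation trace:
[Wk] p3, (p1 ∧ p3) ⊢ (p3 ∨ p0)
  [∨I₁] p3 ⊢ (p3 ∨ p0)
    [Ax] p3 ⊢ p3

Result: YES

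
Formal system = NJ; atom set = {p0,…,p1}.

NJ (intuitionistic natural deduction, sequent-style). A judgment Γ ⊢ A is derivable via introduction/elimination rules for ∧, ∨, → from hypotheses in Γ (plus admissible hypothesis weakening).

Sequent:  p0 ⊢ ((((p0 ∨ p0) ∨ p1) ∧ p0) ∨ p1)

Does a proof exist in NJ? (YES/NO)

Derivation (root first):
[∨I₁] p0 ⊢ ((((p0 ∨ p0) ∨ p1) ∧ p0) ∨ p1)
  [∧I] p0 ⊢ (((p0 ∨ p0) ∨ p1) ∧ p0)
    [∨I₁] p0 ⊢ ((p0 ∨ p0) ∨ p1)
      [∨I₁] p0 ⊢ (p0 ∨ p0)
        [Ax] p0 ⊢ p0
    [Ax] p0 ⊢ p0

Result: YES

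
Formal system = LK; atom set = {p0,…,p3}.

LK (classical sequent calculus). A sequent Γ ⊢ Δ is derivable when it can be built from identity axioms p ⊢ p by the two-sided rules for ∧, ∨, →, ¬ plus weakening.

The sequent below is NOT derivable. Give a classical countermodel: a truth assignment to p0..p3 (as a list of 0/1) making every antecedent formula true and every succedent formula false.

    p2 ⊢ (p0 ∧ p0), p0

Enumerate valuations to refute Γ ⊢ Δ:
  v=0000: Γ:[p2=F] Δ:[(p0 ∧ p0)=F, p0=F] refutes=False
  v=0001: Γ:[p2=F] Δ:[(p0 ∧ p0)=F, p0=F] refutes=False
  v=0010: Γ:[p2=T] Δ:[(p0 ∧ p0)=F, p0=F] refutes=True  ← countermodel

Result: [0, 0, 1, 0]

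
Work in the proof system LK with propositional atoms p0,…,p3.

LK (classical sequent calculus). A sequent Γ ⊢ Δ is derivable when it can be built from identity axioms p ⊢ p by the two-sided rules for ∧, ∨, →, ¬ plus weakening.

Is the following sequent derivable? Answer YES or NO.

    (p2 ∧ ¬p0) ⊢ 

Enumerate valuations to refute Γ ⊢ Δ:
  v=0000: Γ:[(p2 ∧ ¬p0)=F] Δ:[] refutes=False
  v=0001: Γ:[(p2 ∧ ¬p0)=F] Δ:[] refutes=False
  v=0010: Γ:[(p2 ∧ ¬p0)=T] Δ:[] refutes=True  ← countermodel

Result: NO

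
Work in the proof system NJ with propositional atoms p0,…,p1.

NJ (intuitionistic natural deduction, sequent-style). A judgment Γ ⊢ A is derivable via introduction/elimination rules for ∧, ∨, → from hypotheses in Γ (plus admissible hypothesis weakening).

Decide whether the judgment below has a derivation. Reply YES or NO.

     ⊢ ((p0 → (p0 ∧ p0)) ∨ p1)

Derivation (root first):
[∨I₁]  ⊢ ((p0 → (p0 ∧ p0)) ∨ p1)
  [→I]  ⊢ (p0 → (p0 ∧ p0))
    [∧I] p0 ⊢ (p0 ∧ p0)
      [Ax] p0 ⊢ p0
      [Ax] p0 ⊢ p0

Result: YES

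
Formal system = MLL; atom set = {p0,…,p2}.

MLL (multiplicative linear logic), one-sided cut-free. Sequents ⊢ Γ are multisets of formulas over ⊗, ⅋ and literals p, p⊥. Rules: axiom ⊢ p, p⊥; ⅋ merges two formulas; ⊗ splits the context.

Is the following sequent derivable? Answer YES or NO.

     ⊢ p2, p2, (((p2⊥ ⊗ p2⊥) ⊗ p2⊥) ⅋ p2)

Proof tree:
[⅋]  ⊢ p2, p2, (((p2⊥ ⊗ p2⊥) ⊗ p2⊥) ⅋ p2)
  [⊗]  ⊢ p2, p2, p2, ((p2⊥ ⊗ p2⊥) ⊗ p2⊥)
    [⊗]  ⊢ p2, p2, (p2⊥ ⊗ p2⊥)
      [Ax]  ⊢ p2, p2⊥
      [Ax]  ⊢ p2, p2⊥
    [Ax]  ⊢ p2, p2⊥

Result: YES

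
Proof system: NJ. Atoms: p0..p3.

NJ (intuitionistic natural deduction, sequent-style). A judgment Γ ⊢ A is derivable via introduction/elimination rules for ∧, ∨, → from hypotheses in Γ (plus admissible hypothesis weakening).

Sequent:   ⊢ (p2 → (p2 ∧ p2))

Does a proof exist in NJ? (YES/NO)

Derivation (root first):
[→I]  ⊢ (p2 → (p2 ∧ p2))
  [∧I] p2 ⊢ (p2 ∧ p2)
    [Ax] p2 ⊢ p2
    [Ax] p2 ⊢ p2

Result: YES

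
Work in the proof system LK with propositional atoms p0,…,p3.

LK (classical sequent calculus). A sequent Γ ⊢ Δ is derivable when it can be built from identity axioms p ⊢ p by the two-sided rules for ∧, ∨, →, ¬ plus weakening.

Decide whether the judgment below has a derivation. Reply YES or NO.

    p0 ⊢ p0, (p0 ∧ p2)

Derivation (root first):
[∧R] p0 ⊢ p0, (p0 ∧ p2)
  [Ax] p0 ⊢ p0
  [WR] p0 ⊢ p0, p2
    [Ax] p0 ⊢ p0

Result: YES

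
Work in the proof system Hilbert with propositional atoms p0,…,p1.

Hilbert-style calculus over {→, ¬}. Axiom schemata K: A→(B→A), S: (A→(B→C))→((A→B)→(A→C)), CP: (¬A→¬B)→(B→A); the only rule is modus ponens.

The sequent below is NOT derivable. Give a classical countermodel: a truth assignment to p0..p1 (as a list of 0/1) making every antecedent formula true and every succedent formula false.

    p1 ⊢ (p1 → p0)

Truth-table refutation:
  v=00: Γ:[p1=F] Δ:[(p1 → p0)=T] refutes=False
  v=01: Γ:[p1=T] Δ:[(p1 → p0)=F] refutes=True  ← countermodel

Result: [0, 1]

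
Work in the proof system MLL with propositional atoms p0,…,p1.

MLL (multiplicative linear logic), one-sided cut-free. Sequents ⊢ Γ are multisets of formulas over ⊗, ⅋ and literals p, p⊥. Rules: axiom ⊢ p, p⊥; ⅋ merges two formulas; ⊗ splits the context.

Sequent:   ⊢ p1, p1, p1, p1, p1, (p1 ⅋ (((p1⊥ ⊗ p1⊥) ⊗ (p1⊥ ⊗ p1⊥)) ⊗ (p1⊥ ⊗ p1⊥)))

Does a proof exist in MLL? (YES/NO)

Derivation (root first):
[⅋]  ⊢ p1, p1, p1, p1, p1, (p1 ⅋ (((p1⊥ ⊗ p1⊥) ⊗ (p1⊥ ⊗ p1⊥)) ⊗ (p1⊥ ⊗ p1⊥)))
  [⊗]  ⊢ p1, p1, p1, p1, p1, p1, (((p1⊥ ⊗ p1⊥) ⊗ (p1⊥ ⊗ p1⊥)) ⊗ (p1⊥ ⊗ p1⊥))
    [⊗]  ⊢ p1, p1, p1, p1, ((p1⊥ ⊗ p1⊥) ⊗ (p1⊥ ⊗ p1⊥))
      [⊗]  ⊢ p1, p1, (p1⊥ ⊗ p1⊥)
        [Ax]  ⊢ p1, p1⊥
        [Ax]  ⊢ p1, p1⊥
      [⊗]  ⊢ p1, p1, (p1⊥ ⊗ p1⊥)
        [Ax]  ⊢ p1, p1⊥
        [Ax]  ⊢ p1, p1⊥
    [⊗]  ⊢ p1, p1, (p1⊥ ⊗ p1⊥)
      [Ax]  ⊢ p1, p1⊥
      [Ax]  ⊢ p1, p1⊥

Result: YES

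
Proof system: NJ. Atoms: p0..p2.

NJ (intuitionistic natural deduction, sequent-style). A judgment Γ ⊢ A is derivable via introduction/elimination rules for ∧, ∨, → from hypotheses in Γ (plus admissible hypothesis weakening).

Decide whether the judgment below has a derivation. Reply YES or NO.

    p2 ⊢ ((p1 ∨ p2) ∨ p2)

Derivation trace:
[∨I₁] p2 ⊢ ((p1 ∨ p2) ∨ p2)
  [∨I₂] p2 ⊢ (p1 ∨ p2)
    [Ax] p2 ⊢ p2

Result: YES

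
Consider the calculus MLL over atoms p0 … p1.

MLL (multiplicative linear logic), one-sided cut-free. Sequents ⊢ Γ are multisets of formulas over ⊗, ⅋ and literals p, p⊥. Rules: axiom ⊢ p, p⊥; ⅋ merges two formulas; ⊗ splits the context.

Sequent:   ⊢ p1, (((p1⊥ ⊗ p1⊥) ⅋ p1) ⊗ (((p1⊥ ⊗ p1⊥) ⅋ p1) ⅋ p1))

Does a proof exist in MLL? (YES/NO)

Derivation trace:
[⊗]  ⊢ p1, (((p1⊥ ⊗ p1⊥) ⅋ p1) ⊗ (((p1⊥ ⊗ p1⊥) ⅋ p1) ⅋ p1))
  [⅋]  ⊢ p1, ((p1⊥ ⊗ p1⊥) ⅋ p1)
    [⊗]  ⊢ p1, p1, (p1⊥ ⊗ p1⊥)
      [Ax]  ⊢ p1, p1⊥
      [Ax]  ⊢ p1, p1⊥
  [⅋]  ⊢ (((p1⊥ ⊗ p1⊥) ⅋ p1) ⅋ p1)
    [⅋]  ⊢ p1, ((p1⊥ ⊗ p1⊥) ⅋ p1)
      [⊗]  ⊢ p1, p1, (p1⊥ ⊗ p1⊥)
        [Ax]  ⊢ p1, p1⊥
        [Ax]  ⊢ p1, p1⊥

Result: YES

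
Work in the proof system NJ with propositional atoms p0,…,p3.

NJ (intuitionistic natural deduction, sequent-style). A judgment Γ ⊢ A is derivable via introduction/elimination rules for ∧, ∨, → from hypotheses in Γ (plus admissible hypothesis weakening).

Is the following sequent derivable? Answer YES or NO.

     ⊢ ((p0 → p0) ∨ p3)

Derivation (root first):
[∨I₁]  ⊢ ((p0 → p0) ∨ p3)
  [→I]  ⊢ (p0 → p0)
    [Ax] p0 ⊢ p0

Result: YES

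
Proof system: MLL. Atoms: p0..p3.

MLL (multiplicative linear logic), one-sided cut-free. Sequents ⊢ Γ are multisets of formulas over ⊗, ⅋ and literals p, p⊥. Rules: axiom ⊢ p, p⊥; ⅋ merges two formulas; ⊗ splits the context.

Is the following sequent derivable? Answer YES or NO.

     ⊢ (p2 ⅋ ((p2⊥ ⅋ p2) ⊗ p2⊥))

Derivation (root first):
[⅋]  ⊢ (p2 ⅋ ((p2⊥ ⅋ p2) ⊗ p2⊥))
  [⊗]  ⊢ p2, ((p2⊥ ⅋ p2) ⊗ p2⊥)
    [⅋]  ⊢ (p2⊥ ⅋ p2)
      [Ax]  ⊢ p2, p2⊥
    [Ax]  ⊢ p2, p2⊥

Result: YES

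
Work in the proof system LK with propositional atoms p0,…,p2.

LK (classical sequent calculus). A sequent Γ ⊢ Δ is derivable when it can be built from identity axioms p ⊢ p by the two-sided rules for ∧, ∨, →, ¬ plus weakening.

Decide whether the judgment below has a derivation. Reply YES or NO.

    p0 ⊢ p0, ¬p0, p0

Proof tree:
[WL] p0 ⊢ p0, ¬p0, p0
  [WR]  ⊢ p0, ¬p0, p0
    [¬R]  ⊢ p0, ¬p0
      [Ax] p0 ⊢ p0

Result: YES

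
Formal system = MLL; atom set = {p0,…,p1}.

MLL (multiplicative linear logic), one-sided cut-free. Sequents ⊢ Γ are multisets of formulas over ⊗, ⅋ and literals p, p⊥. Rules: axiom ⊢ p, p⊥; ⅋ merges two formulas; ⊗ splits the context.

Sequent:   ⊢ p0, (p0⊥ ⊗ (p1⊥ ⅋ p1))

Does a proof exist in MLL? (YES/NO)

Proof tree:
[⊗]  ⊢ p0, (p0⊥ ⊗ (p1⊥ ⅋ p1))
  [Ax]  ⊢ p0, p0⊥
  [⅋]  ⊢ (p1⊥ ⅋ p1)
    [Ax]  ⊢ p1, p1⊥

Result: YES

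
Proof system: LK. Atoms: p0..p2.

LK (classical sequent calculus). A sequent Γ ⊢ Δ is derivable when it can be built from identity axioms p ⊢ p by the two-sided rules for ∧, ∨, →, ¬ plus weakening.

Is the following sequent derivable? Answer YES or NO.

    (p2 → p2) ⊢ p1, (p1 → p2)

Derivation trace:
[→R] (p2 → p2) ⊢ p1, (p1 → p2)
  [→L] p1, (p2 → p2) ⊢ p1, p2
    [WR] p1 ⊢ p1, p2
      [Ax] p1 ⊢ p1
    [Ax] p2 ⊢ p2

Result: YES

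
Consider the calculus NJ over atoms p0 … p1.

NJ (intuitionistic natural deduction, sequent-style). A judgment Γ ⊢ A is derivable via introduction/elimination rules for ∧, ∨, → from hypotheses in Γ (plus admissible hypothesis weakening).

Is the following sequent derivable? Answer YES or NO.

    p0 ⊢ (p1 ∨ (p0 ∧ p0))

Proof tree:
[∨I₂] p0 ⊢ (p1 ∨ (p0 ∧ p0))
  [∧I] p0 ⊢ (p0 ∧ p0)
    [Ax] p0 ⊢ p0
    [Ax] p0 ⊢ p0

Result: YES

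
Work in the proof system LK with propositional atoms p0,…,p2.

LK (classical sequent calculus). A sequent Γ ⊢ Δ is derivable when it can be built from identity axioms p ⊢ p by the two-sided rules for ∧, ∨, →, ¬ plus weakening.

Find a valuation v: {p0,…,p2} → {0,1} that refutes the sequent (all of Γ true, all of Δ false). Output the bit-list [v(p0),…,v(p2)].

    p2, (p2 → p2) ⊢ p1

Enumerate valuations to refute Γ ⊢ Δ:
  v=000: Γ:[p2=F, (p2 → p2)=T] Δ:[p1=F] refutes=False
  v=001: Γ:[p2=T, (p2 → p2)=T] Δ:[p1=F] refutes=True  ← countermodel

Result: [0, 0, 1]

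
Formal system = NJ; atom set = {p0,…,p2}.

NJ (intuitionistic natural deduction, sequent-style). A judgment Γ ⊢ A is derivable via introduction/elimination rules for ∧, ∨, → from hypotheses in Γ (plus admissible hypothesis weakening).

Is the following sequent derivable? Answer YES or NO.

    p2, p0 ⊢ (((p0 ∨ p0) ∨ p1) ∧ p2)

Derivation (root first):
[∧I] p2, p0 ⊢ (((p0 ∨ p0) ∨ p1) ∧ p2)
  [∨I₁] p0 ⊢ ((p0 ∨ p0) ∨ p1)
    [∨I₂] p0 ⊢ (p0 ∨ p0)
      [Ax] p0 ⊢ p0
  [Ax] p2 ⊢ p2

Result: YES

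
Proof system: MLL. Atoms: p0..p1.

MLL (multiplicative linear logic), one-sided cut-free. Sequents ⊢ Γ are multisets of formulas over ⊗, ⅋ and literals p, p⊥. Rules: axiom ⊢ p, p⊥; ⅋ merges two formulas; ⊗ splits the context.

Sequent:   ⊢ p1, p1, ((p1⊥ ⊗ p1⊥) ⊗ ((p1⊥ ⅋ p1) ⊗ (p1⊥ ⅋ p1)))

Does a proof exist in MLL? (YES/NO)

Derivation (root first):
[⊗]  ⊢ p1, p1, ((p1⊥ ⊗ p1⊥) ⊗ ((p1⊥ ⅋ p1) ⊗ (p1⊥ ⅋ p1)))
  [⊗]  ⊢ p1, p1, (p1⊥ ⊗ p1⊥)
    [Ax]  ⊢ p1, p1⊥
    [Ax]  ⊢ p1, p1⊥
  [⊗]  ⊢ ((p1⊥ ⅋ p1) ⊗ (p1⊥ ⅋ p1))
    [⅋]  ⊢ (p1⊥ ⅋ p1)
      [Ax]  ⊢ p1, p1⊥
    [⅋]  ⊢ (p1⊥ ⅋ p1)
      [Ax]  ⊢ p1, p1⊥

Result: YES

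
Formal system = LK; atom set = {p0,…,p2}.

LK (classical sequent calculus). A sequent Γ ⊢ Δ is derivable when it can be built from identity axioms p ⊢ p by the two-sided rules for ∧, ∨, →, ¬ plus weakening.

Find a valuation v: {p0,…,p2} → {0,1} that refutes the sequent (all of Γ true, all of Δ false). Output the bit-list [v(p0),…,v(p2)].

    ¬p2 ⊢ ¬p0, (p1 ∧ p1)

Search for a countermodel by truth-table:
  v=000: Γ:[¬p2=T] Δ:[¬p0=T, (p1 ∧ p1)=F] refutes=False
  v=001: Γ:[¬p2=F] Δ:[¬p0=T, (p1 ∧ p1)=F] refutes=False
  v=010: Γ:[¬p2=T] Δ:[¬p0=T, (p1 ∧ p1)=T] refutes=False
  v=011: Γ:[¬p2=F] Δ:[¬p0=T, (p1 ∧ p1)=T] refutes=False
  v=100: Γ:[¬p2=T] Δ:[¬p0=F, (p1 ∧ p1)=F] refutes=True  ← countermodel

Result: [1, 0, 0]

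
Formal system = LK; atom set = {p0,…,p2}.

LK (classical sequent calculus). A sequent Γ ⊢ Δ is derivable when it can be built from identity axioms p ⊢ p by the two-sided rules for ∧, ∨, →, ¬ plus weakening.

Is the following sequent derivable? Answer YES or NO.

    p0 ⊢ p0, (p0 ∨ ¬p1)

Derivation (root first):
[∨R] p0 ⊢ p0, (p0 ∨ ¬p1)
  [¬R] p0 ⊢ p0, p0, ¬p1
    [WL] p0, p1 ⊢ p0, p0
      [WR] p0 ⊢ p0, p0
        [Ax] p0 ⊢ p0

Result: YES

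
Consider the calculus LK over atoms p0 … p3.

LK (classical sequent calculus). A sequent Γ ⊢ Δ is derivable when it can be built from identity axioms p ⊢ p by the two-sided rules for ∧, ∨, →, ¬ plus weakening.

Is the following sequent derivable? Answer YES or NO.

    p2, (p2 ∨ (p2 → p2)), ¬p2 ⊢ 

Derivation trace:
[¬L] p2, (p2 ∨ (p2 → p2)), ¬p2 ⊢ 
  [∨L] p2, (p2 ∨ (p2 → p2)) ⊢ p2
    [Ax] p2 ⊢ p2
    [→L] p2, (p2 → p2) ⊢ p2
      [Ax] p2 ⊢ p2
      [Ax] p2 ⊢ p2

Result: YES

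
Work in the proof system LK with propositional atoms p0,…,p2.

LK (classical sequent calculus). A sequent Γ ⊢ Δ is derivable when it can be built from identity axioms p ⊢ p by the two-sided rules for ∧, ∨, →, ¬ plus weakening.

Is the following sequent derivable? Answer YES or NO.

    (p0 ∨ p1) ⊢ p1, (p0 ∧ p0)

Proof tree:
[∧R] (p0 ∨ p1) ⊢ p1, (p0 ∧ p0)
  [∨L] (p0 ∨ p1) ⊢ p1, p0
    [Ax] p0 ⊢ p0
    [Ax] p1 ⊢ p1
  [∨L] (p0 ∨ p1) ⊢ p1, p0
    [Ax] p0 ⊢ p0
    [Ax] p1 ⊢ p1

Result: YES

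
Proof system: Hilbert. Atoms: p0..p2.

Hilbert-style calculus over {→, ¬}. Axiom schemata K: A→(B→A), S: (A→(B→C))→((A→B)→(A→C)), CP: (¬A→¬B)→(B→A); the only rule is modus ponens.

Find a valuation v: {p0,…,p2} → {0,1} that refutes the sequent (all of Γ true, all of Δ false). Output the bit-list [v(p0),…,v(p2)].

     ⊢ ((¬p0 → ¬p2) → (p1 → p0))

Truth-table refutation:
  v=000: Γ:[] Δ:[((¬p0 → ¬p2) → (p1 → p0))=T] refutes=False
  v=001: Γ:[] Δ:[((¬p0 → ¬p2) → (p1 → p0))=T] refutes=False
  v=010: Γ:[] Δ:[((¬p0 → ¬p2) → (p1 → p0))=F] refutes=True  ← countermodel

Result: [0, 1, 0]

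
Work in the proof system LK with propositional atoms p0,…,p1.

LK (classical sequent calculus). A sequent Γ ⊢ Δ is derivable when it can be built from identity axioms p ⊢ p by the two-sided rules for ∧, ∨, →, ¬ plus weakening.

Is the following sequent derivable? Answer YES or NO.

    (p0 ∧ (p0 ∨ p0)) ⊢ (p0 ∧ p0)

Proof tree:
[∧L] (p0 ∧ (p0 ∨ p0)) ⊢ (p0 ∧ p0)
  [∧R] (p0 ∨ p0), p0 ⊢ (p0 ∧ p0)
    [∨L] (p0 ∨ p0) ⊢ p0
      [Ax] p0 ⊢ p0
      [Ax] p0 ⊢ p0
    [Ax] p0 ⊢ p0

Result: YES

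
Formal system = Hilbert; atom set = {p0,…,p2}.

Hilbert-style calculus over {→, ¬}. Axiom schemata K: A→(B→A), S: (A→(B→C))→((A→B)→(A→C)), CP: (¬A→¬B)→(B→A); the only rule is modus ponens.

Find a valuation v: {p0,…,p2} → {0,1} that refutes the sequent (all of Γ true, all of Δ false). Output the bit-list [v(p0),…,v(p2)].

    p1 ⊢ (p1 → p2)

Search for a countermodel by truth-table:
  v=000: Γ:[p1=F] Δ:[(p1 → p2)=T] refutes=False
  v=001: Γ:[p1=F] Δ:[(p1 → p2)=T] refutes=False
  v=010: Γ:[p1=T] Δ:[(p1 → p2)=F] refutes=True  ← countermodel

Result: [0, 1, 0]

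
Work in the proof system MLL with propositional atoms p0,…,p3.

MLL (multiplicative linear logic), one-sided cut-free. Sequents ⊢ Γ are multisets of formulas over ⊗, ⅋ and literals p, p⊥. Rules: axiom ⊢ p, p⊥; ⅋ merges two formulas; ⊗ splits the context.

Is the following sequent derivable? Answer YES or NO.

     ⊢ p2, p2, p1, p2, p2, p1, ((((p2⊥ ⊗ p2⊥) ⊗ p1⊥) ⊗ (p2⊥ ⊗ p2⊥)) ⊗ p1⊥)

Derivation trace:
[⊗]  ⊢ p2, p2, p1, p2, p2, p1, ((((p2⊥ ⊗ p2⊥) ⊗ p1⊥) ⊗ (p2⊥ ⊗ p2⊥)) ⊗ p1⊥)
  [⊗]  ⊢ p2, p2, p1, p2, p2, (((p2⊥ ⊗ p2⊥) ⊗ p1⊥) ⊗ (p2⊥ ⊗ p2⊥))
    [⊗]  ⊢ p2, p2, p1, ((p2⊥ ⊗ p2⊥) ⊗ p1⊥)
      [⊗]  ⊢ p2, p2, (p2⊥ ⊗ p2⊥)
        [Ax]  ⊢ p2, p2⊥
        [Ax]  ⊢ p2, p2⊥
      [Ax]  ⊢ p1, p1⊥
    [⊗]  ⊢ p2, p2, (p2⊥ ⊗ p2⊥)
      [Ax]  ⊢ p2, p2⊥
      [Ax]  ⊢ p2, p2⊥
  [Ax]  ⊢ p1, p1⊥

Result: YES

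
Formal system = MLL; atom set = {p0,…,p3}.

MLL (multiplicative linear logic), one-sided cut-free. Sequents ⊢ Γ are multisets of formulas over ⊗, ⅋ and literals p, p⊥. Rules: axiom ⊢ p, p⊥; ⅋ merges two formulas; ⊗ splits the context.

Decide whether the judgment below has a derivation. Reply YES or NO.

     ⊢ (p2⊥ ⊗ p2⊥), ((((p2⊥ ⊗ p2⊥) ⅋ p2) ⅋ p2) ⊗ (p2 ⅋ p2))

Derivation (root first):
[⊗]  ⊢ (p2⊥ ⊗ p2⊥), ((((p2⊥ ⊗ p2⊥) ⅋ p2) ⅋ p2) ⊗ (p2 ⅋ p2))
  [⅋]  ⊢ (((p2⊥ ⊗ p2⊥) ⅋ p2) ⅋ p2)
    [⅋]  ⊢ p2, ((p2⊥ ⊗ p2⊥) ⅋ p2)
      [⊗]  ⊢ p2, p2, (p2⊥ ⊗ p2⊥)
        [Ax]  ⊢ p2, p2⊥
        [Ax]  ⊢ p2, p2⊥
  [⅋]  ⊢ (p2⊥ ⊗ p2⊥), (p2 ⅋ p2)
    [⊗]  ⊢ p2, p2, (p2⊥ ⊗ p2⊥)
      [Ax]  ⊢ p2, p2⊥
      [Ax]  ⊢ p2, p2⊥

Result: YES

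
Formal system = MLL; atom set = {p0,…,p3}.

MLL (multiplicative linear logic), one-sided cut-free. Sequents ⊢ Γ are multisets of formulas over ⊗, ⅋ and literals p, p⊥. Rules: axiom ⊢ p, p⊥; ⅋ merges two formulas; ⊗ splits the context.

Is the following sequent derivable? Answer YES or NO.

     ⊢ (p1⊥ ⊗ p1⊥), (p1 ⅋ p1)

Derivation trace:
[⅋]  ⊢ (p1⊥ ⊗ p1⊥), (p1 ⅋ p1)
  [⊗]  ⊢ p1, p1, (p1⊥ ⊗ p1⊥)
    [Ax]  ⊢ p1, p1⊥
    [Ax]  ⊢ p1, p1⊥

Result: YES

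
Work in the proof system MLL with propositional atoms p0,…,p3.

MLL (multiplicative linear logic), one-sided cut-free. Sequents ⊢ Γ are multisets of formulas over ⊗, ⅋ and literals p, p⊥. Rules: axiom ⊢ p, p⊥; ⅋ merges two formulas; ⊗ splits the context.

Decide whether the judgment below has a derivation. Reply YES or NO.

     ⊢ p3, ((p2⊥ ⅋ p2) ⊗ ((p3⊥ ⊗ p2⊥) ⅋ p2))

Derivation (root first):
[⊗]  ⊢ p3, ((p2⊥ ⅋ p2) ⊗ ((p3⊥ ⊗ p2⊥) ⅋ p2))
  [⅋]  ⊢ (p2⊥ ⅋ p2)
    [Ax]  ⊢ p2, p2⊥
  [⅋]  ⊢ p3, ((p3⊥ ⊗ p2⊥) ⅋ p2)
    [⊗]  ⊢ p3, p2, (p3⊥ ⊗ p2⊥)
      [Ax]  ⊢ p3, p3⊥
      [Ax]  ⊢ p2, p2⊥

Result: YES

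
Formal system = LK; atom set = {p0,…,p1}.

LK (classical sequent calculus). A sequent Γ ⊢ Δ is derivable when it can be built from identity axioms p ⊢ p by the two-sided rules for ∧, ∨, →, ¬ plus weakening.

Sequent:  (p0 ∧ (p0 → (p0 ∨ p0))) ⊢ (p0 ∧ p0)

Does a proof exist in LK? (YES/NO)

Derivation (root first):
[∧L] (p0 ∧ (p0 → (p0 ∨ p0))) ⊢ (p0 ∧ p0)
  [→L] p0, (p0 → (p0 ∨ p0)) ⊢ (p0 ∧ p0)
    [Ax] p0 ⊢ p0
    [∨L] (p0 ∨ p0) ⊢ (p0 ∧ p0)
      [∧R] p0 ⊢ (p0 ∧ p0)
        [Ax] p0 ⊢ p0
        [Ax] p0 ⊢ p0
      [∧R] p0 ⊢ (p0 ∧ p0)
        [Ax] p0 ⊢ p0
        [Ax] p0 ⊢ p0

Result: YES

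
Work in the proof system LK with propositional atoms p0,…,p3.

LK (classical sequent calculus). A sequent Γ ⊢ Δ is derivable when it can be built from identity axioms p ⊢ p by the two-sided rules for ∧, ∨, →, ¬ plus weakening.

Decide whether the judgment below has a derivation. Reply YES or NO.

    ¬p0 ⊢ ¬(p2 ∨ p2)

Search for a countermodel by truth-table:
  v=0000: Γ:[¬p0=T] Δ:[¬(p2 ∨ p2)=T] refutes=False
  v=0001: Γ:[¬p0=T] Δ:[¬(p2 ∨ p2)=T] refutes=False
  v=0010: Γ:[¬p0=T] Δ:[¬(p2 ∨ p2)=F] refutes=True  ← countermodel

Result: NO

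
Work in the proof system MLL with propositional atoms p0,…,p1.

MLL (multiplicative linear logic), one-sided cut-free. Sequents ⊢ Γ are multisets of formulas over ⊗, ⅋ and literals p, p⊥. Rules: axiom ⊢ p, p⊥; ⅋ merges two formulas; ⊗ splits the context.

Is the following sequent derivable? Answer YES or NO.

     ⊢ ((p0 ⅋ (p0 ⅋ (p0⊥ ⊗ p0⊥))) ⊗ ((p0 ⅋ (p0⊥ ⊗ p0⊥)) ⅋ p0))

Derivation (root first):
[⊗]  ⊢ ((p0 ⅋ (p0 ⅋ (p0⊥ ⊗ p0⊥))) ⊗ ((p0 ⅋ (p0⊥ ⊗ p0⊥)) ⅋ p0))
  [⅋]  ⊢ (p0 ⅋ (p0 ⅋ (p0⊥ ⊗ p0⊥)))
    [⅋]  ⊢ p0, (p0 ⅋ (p0⊥ ⊗ p0⊥))
      [⊗]  ⊢ p0, p0, (p0⊥ ⊗ p0⊥)
        [Ax]  ⊢ p0, p0⊥
        [Ax]  ⊢ p0, p0⊥
  [⅋]  ⊢ ((p0 ⅋ (p0⊥ ⊗ p0⊥)) ⅋ p0)
    [⅋]  ⊢ p0, (p0 ⅋ (p0⊥ ⊗ p0⊥))
      [⊗]  ⊢ p0, p0, (p0⊥ ⊗ p0⊥)
        [Ax]  ⊢ p0, p0⊥
        [Ax]  ⊢ p0, p0⊥

Result: YES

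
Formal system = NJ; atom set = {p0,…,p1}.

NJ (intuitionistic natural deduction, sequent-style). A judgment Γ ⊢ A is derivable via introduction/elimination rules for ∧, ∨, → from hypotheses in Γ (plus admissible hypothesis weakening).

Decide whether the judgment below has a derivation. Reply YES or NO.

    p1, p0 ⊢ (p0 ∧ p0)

Derivation trace:
[∧I] p1, p0 ⊢ (p0 ∧ p0)
  [Wk] p0, p1 ⊢ p0
    [Ax] p0 ⊢ p0
  [Ax] p0 ⊢ p0

Result: YES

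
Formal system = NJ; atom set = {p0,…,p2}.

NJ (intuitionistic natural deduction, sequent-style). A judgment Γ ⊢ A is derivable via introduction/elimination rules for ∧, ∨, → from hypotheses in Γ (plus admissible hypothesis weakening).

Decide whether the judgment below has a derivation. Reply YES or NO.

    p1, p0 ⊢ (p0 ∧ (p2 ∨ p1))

Proof tree:
[∧I] p1, p0 ⊢ (p0 ∧ (p2 ∨ p1))
  [Ax] p0 ⊢ p0
  [∨I₂] p1, p1 ⊢ (p2 ∨ p1)
    [Wk] p1, p1 ⊢ p1
      [Ax] p1 ⊢ p1

Result: YES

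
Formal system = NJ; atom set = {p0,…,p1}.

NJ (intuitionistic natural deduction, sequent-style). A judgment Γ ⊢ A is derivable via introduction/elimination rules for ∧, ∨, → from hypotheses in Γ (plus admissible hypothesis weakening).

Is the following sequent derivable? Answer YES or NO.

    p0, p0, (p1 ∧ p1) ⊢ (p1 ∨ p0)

Proof tree:
[Wk] p0, p0, (p1 ∧ p1) ⊢ (p1 ∨ p0)
  [∨I₂] p0, p0 ⊢ (p1 ∨ p0)
    [Wk] p0, p0 ⊢ p0
      [Ax] p0 ⊢ p0

Result: YES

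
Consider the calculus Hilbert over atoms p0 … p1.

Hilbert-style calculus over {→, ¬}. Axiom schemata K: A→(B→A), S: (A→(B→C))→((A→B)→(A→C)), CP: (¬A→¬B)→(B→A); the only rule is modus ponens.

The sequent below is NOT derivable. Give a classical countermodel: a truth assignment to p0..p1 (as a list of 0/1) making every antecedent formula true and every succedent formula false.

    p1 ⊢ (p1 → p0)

Truth-table refutation:
  v=00: Γ:[p1=F] Δ:[(p1 → p0)=T] refutes=False
  v=01: Γ:[p1=T] Δ:[(p1 → p0)=F] refutes=True  ← countermodel

Result: [0, 1]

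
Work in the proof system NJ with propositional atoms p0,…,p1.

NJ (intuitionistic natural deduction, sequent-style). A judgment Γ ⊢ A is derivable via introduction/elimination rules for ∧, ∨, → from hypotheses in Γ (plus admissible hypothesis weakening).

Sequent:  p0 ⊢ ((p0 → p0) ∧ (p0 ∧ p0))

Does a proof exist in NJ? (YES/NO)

Derivation (root first):
[∧I] p0 ⊢ ((p0 → p0) ∧ (p0 ∧ p0))
  [→I]  ⊢ (p0 → p0)
    [Ax] p0 ⊢ p0
  [∧I] p0 ⊢ (p0 ∧ p0)
    [Ax] p0 ⊢ p0
    [Ax] p0 ⊢ p0

Result: YES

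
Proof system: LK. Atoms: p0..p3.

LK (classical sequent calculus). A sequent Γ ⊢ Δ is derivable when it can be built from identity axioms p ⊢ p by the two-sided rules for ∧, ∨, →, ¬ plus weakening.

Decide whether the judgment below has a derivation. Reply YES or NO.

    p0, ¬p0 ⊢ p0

Proof tree:
[¬L] p0, ¬p0 ⊢ p0
  [WR] p0 ⊢ p0, p0
    [Ax] p0 ⊢ p0

Result: YES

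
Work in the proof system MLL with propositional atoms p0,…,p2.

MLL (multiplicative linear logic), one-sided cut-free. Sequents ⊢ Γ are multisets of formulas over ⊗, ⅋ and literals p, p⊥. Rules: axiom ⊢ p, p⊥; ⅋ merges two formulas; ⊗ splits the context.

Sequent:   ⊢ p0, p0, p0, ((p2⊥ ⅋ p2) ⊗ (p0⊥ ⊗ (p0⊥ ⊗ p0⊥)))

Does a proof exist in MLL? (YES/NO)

Derivation (root first):
[⊗]  ⊢ p0, p0, p0, ((p2⊥ ⅋ p2) ⊗ (p0⊥ ⊗ (p0⊥ ⊗ p0⊥)))
  [⅋]  ⊢ (p2⊥ ⅋ p2)
    [Ax]  ⊢ p2, p2⊥
  [⊗]  ⊢ p0, p0, p0, (p0⊥ ⊗ (p0⊥ ⊗ p0⊥))
    [Ax]  ⊢ p0, p0⊥
    [⊗]  ⊢ p0, p0, (p0⊥ ⊗ p0⊥)
      [Ax]  ⊢ p0, p0⊥
      [Ax]  ⊢ p0, p0⊥

Result: YES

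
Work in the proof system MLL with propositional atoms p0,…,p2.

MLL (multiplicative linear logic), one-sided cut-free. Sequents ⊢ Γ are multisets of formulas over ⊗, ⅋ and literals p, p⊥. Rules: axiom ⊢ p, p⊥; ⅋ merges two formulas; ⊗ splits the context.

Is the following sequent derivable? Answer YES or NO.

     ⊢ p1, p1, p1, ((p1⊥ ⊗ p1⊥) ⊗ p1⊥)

Derivation (root first):
[⊗]  ⊢ p1, p1, p1, ((p1⊥ ⊗ p1⊥) ⊗ p1⊥)
  [⊗]  ⊢ p1, p1, (p1⊥ ⊗ p1⊥)
    [Ax]  ⊢ p1, p1⊥
    [Ax]  ⊢ p1, p1⊥
  [Ax]  ⊢ p1, p1⊥

Result: YES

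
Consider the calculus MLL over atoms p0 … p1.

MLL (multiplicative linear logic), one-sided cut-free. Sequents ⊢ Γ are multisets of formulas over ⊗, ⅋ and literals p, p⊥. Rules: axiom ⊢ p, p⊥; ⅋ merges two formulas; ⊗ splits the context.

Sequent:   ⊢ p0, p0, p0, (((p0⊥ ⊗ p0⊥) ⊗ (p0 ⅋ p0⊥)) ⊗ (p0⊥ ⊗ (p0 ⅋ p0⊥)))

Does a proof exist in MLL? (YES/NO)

Proof tree:
[⊗]  ⊢ p0, p0, p0, (((p0⊥ ⊗ p0⊥) ⊗ (p0 ⅋ p0⊥)) ⊗ (p0⊥ ⊗ (p0 ⅋ p0⊥)))
  [⊗]  ⊢ p0, p0, ((p0⊥ ⊗ p0⊥) ⊗ (p0 ⅋ p0⊥))
    [⊗]  ⊢ p0, p0, (p0⊥ ⊗ p0⊥)
      [Ax]  ⊢ p0, p0⊥
      [Ax]  ⊢ p0, p0⊥
    [⅋]  ⊢ (p0 ⅋ p0⊥)
      [Ax]  ⊢ p0, p0⊥
  [⊗]  ⊢ p0, (p0⊥ ⊗ (p0 ⅋ p0⊥))
    [Ax]  ⊢ p0, p0⊥
    [⅋]  ⊢ (p0 ⅋ p0⊥)
      [Ax]  ⊢ p0, p0⊥

Result: YES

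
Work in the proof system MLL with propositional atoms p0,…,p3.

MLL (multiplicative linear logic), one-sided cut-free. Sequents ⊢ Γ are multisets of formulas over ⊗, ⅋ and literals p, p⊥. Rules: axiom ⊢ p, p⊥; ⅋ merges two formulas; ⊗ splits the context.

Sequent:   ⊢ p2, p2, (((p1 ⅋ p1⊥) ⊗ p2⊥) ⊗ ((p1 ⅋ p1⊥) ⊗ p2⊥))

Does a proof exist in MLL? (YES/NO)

Derivation trace:
[⊗]  ⊢ p2, p2, (((p1 ⅋ p1⊥) ⊗ p2⊥) ⊗ ((p1 ⅋ p1⊥) ⊗ p2⊥))
  [⊗]  ⊢ p2, ((p1 ⅋ p1⊥) ⊗ p2⊥)
    [⅋]  ⊢ (p1 ⅋ p1⊥)
      [Ax]  ⊢ p1, p1⊥
    [Ax]  ⊢ p2, p2⊥
  [⊗]  ⊢ p2, ((p1 ⅋ p1⊥) ⊗ p2⊥)
    [⅋]  ⊢ (p1 ⅋ p1⊥)
      [Ax]  ⊢ p1, p1⊥
    [Ax]  ⊢ p2, p2⊥

Result: YES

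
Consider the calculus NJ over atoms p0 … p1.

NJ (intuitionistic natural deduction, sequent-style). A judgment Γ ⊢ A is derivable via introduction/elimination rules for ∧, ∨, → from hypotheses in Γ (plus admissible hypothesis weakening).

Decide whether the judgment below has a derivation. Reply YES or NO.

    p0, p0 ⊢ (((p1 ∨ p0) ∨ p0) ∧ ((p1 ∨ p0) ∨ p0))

Proof tree:
[Wk] p0, p0 ⊢ (((p1 ∨ p0) ∨ p0) ∧ ((p1 ∨ p0) ∨ p0))
  [∧I] p0 ⊢ (((p1 ∨ p0) ∨ p0) ∧ ((p1 ∨ p0) ∨ p0))
    [∨I₁] p0 ⊢ ((p1 ∨ p0) ∨ p0)
      [∨I₂] p0 ⊢ (p1 ∨ p0)
        [Ax] p0 ⊢ p0
    [∨I₁] p0 ⊢ ((p1 ∨ p0) ∨ p0)
      [∨I₂] p0 ⊢ (p1 ∨ p0)
        [Ax] p0 ⊢ p0

Result: YES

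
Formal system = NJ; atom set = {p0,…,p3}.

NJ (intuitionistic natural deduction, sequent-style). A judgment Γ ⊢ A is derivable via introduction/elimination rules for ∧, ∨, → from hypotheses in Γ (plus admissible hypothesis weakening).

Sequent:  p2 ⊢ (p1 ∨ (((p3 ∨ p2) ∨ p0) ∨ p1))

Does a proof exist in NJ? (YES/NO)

Proof tree:
[∨I₂] p2 ⊢ (p1 ∨ (((p3 ∨ p2) ∨ p0) ∨ p1))
  [∨I₁] p2 ⊢ (((p3 ∨ p2) ∨ p0) ∨ p1)
    [∨I₁] p2 ⊢ ((p3 ∨ p2) ∨ p0)
      [∨I₂] p2 ⊢ (p3 ∨ p2)
        [Ax] p2 ⊢ p2

Result: YES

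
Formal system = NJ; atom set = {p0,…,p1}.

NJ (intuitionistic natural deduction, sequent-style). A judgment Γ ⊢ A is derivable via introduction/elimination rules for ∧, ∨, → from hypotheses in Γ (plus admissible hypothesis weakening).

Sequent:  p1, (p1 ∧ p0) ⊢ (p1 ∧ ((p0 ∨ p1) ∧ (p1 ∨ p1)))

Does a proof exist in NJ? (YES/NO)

Proof tree:
[∧I] p1, (p1 ∧ p0) ⊢ (p1 ∧ ((p0 ∨ p1) ∧ (p1 ∨ p1)))
  [Ax] p1 ⊢ p1
  [∧I] p1, (p1 ∧ p0) ⊢ ((p0 ∨ p1) ∧ (p1 ∨ p1))
    [∨I₂] p1 ⊢ (p0 ∨ p1)
      [Ax] p1 ⊢ p1
    [Wk] p1, (p1 ∧ p0) ⊢ (p1 ∨ p1)
      [∨I₁] p1 ⊢ (p1 ∨ p1)
        [Ax] p1 ⊢ p1

Result: YES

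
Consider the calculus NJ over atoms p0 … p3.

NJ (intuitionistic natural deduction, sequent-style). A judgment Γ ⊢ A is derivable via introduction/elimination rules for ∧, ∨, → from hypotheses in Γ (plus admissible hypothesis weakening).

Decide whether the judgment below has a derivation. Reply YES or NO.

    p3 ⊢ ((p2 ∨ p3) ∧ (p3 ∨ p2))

Derivation trace:
[∧I] p3 ⊢ ((p2 ∨ p3) ∧ (p3 ∨ p2))
  [∨I₂] p3 ⊢ (p2 ∨ p3)
    [Ax] p3 ⊢ p3
  [∨I₁] p3 ⊢ (p3 ∨ p2)
    [Ax] p3 ⊢ p3

Result: YES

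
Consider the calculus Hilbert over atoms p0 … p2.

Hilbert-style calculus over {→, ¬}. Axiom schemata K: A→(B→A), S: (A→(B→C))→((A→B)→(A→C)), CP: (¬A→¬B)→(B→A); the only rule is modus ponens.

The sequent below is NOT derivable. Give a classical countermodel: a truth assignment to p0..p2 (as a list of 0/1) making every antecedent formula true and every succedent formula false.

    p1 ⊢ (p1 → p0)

Enumerate valuations to refute Γ ⊢ Δ:
  v=000: Γ:[p1=F] Δ:[(p1 → p0)=T] refutes=False
  v=001: Γ:[p1=F] Δ:[(p1 → p0)=T] refutes=False
  v=010: Γ:[p1=T] Δ:[(p1 → p0)=F] refutes=True  ← countermodel

Result: [0, 1, 0]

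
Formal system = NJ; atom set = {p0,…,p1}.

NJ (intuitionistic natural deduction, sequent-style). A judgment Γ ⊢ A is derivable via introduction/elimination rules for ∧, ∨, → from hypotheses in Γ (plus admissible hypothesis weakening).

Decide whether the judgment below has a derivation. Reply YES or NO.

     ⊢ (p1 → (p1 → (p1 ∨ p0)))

Proof tree:
[→I]  ⊢ (p1 → (p1 → (p1 ∨ p0)))
  [→I] p1 ⊢ (p1 → (p1 ∨ p0))
    [Wk] p1, p1 ⊢ (p1 ∨ p0)
      [∨I₁] p1 ⊢ (p1 ∨ p0)
        [Ax] p1 ⊢ p1

Result: YES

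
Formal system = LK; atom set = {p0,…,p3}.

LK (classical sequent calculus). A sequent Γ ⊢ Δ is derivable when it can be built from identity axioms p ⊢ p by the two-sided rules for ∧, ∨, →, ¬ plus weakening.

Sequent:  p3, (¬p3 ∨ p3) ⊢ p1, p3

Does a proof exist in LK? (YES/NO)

Derivation (root first):
[∨L] p3, (¬p3 ∨ p3) ⊢ p1, p3
  [¬L] p3, ¬p3 ⊢ 
    [Ax] p3 ⊢ p3
  [WR] p3 ⊢ p3, p1
    [Ax] p3 ⊢ p3

Result: YES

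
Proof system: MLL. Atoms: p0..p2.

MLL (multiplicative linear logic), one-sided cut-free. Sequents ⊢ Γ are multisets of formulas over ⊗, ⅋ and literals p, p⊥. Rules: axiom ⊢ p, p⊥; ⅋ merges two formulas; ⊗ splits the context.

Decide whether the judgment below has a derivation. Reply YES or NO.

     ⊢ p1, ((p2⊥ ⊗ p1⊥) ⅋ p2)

Derivation trace:
[⅋]  ⊢ p1, ((p2⊥ ⊗ p1⊥) ⅋ p2)
  [⊗]  ⊢ p2, p1, (p2⊥ ⊗ p1⊥)
    [Ax]  ⊢ p2, p2⊥
    [Ax]  ⊢ p1, p1⊥

Result: YES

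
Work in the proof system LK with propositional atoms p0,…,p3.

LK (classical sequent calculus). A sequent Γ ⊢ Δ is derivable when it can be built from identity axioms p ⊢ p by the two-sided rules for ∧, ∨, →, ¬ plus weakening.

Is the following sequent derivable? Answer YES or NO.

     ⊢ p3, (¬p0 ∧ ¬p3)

Truth-table refutation:
  v=0000: Γ:[] Δ:[p3=F, (¬p0 ∧ ¬p3)=T] refutes=False
  v=0001: Γ:[] Δ:[p3=T, (¬p0 ∧ ¬p3)=F] refutes=False
  v=0010: Γ:[] Δ:[p3=F, (¬p0 ∧ ¬p3)=T] refutes=False
  v=0011: Γ:[] Δ:[p3=T, (¬p0 ∧ ¬p3)=F] refutes=False
  v=0100: Γ:[] Δ:[p3=F, (¬p0 ∧ ¬p3)=T] refutes=False
  v=0101: Γ:[] Δ:[p3=T, (¬p0 ∧ ¬p3)=F] refutes=False
  v=0110: Γ:[] Δ:[p3=F, (¬p0 ∧ ¬p3)=T] refutes=False
  v=0111: Γ:[] Δ:[p3=T, (¬p0 ∧ ¬p3)=F] refutes=False
  v=1000: Γ:[] Δ:[p3=F, (¬p0 ∧ ¬p3)=F] refutes=True  ← countermodel

Result: NO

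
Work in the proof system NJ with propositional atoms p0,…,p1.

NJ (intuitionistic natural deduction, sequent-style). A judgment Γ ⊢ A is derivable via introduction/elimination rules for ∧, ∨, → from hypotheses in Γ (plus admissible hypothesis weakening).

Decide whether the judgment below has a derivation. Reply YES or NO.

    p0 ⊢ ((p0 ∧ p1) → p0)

Proof tree:
[→I] p0 ⊢ ((p0 ∧ p1) → p0)
  [Wk] p0, (p0 ∧ p1) ⊢ p0
    [Ax] p0 ⊢ p0

Result: YES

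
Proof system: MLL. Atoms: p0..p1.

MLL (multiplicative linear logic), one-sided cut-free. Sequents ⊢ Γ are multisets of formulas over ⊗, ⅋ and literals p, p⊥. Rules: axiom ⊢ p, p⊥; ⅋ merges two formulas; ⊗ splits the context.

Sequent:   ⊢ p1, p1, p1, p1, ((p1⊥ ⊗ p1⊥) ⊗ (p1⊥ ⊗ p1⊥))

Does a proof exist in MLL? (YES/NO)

Derivation trace:
[⊗]  ⊢ p1, p1, p1, p1, ((p1⊥ ⊗ p1⊥) ⊗ (p1⊥ ⊗ p1⊥))
  [⊗]  ⊢ p1, p1, (p1⊥ ⊗ p1⊥)
    [Ax]  ⊢ p1, p1⊥
    [Ax]  ⊢ p1, p1⊥
  [⊗]  ⊢ p1, p1, (p1⊥ ⊗ p1⊥)
    [Ax]  ⊢ p1, p1⊥
    [Ax]  ⊢ p1, p1⊥

Result: YES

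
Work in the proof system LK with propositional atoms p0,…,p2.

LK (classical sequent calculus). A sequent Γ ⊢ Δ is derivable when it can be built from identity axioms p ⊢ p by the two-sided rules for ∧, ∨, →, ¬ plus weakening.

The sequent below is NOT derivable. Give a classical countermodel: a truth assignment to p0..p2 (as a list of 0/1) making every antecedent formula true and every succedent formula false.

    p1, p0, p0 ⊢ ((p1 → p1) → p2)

Search for a countermodel by truth-table:
  v=000: Γ:[p1=F, p0=F, p0=F] Δ:[((p1 → p1) → p2)=F] refutes=False
  v=001: Γ:[p1=F, p0=F, p0=F] Δ:[((p1 → p1) → p2)=T] refutes=False
  v=010: Γ:[p1=T, p0=F, p0=F] Δ:[((p1 → p1) → p2)=F] refutes=False
  v=011: Γ:[p1=T, p0=F, p0=F] Δ:[((p1 → p1) → p2)=T] refutes=False
  v=100: Γ:[p1=F, p0=T, p0=T] Δ:[((p1 → p1) → p2)=F] refutes=False
  v=101: Γ:[p1=F, p0=T, p0=T] Δ:[((p1 → p1) → p2)=T] refutes=False
  v=110: Γ:[p1=T, p0=T, p0=T] Δ:[((p1 → p1) → p2)=F] refutes=True  ← countermodel

Result: [1, 1, 0]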